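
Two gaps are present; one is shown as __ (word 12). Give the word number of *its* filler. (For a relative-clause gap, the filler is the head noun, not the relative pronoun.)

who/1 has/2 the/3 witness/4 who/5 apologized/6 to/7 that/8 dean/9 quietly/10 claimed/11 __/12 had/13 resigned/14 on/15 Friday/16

1

The marked gap is the subject of "resigned".
Its filler is the fronted wh-phrase "who", at word 1.
(The other dependency links word 4 to a gap after word 5.)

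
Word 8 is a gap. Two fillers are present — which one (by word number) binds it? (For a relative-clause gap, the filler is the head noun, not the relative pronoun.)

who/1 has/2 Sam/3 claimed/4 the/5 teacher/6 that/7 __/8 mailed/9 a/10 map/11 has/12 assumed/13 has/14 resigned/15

The marked gap is inside the relative clause, the subject of "mailed".
Its filler is the head noun "teacher" (via "that"), at word 6.
(The other dependency links word 1 to a gap after word 13.)

6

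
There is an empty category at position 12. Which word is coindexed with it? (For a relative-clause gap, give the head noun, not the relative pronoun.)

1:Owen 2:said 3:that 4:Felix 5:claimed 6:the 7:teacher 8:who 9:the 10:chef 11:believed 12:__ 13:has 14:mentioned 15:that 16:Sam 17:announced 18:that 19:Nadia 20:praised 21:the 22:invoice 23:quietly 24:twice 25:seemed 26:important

7

The gap at 12 is the subject of "mentioned", inside a relative clause.
The relative pronoun is "who" (word 8); it is bound by the head noun immediately before it.
Its filler is the head noun "teacher", at word 7.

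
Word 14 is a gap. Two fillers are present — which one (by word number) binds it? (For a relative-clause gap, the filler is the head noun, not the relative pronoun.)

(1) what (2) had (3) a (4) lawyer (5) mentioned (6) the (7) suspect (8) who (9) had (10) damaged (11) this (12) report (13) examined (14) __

1

The marked gap is the direct object of "examined".
Its filler is the fronted wh-phrase "what", at word 1.
(The other dependency links word 7 to a gap after word 8.)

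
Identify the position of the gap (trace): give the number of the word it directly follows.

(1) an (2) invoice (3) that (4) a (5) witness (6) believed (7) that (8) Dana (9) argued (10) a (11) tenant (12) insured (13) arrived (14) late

The displaced element is "an invoice" (word 2).
It is linked across 2 clause boundaries (that → Ø).
It functions as the direct object of "insured", so the gap sits immediately after word 12 ("insured").
Base order: A witness believed that Dana argued a tenant insured an invoice.

12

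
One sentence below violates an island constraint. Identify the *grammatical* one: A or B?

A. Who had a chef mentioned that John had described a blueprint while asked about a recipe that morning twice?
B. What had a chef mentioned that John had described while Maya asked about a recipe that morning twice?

B

In A, the wh-phrase is extracted from inside an adjunct island (introduced by "while"), which blocks movement.
In B, the extraction path crosses only that-complement boundaries, which are transparent.
So B is grammatical.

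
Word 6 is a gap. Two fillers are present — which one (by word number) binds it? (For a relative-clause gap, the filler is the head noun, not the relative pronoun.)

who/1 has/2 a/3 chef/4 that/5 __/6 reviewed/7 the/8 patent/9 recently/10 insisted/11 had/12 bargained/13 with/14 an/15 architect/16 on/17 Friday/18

The marked gap is inside the relative clause, the subject of "reviewed".
Its filler is the head noun "chef" (via "that"), at word 4.
(The other dependency links word 1 to a gap after word 11.)

4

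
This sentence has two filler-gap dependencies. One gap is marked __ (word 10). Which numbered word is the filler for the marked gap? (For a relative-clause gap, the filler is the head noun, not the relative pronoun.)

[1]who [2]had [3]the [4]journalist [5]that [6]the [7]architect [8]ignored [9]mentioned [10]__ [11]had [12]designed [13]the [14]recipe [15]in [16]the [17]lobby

1

The marked gap is the subject of "designed".
Its filler is the fronted wh-phrase "who", at word 1.
(The other dependency links word 4 to a gap after word 8.)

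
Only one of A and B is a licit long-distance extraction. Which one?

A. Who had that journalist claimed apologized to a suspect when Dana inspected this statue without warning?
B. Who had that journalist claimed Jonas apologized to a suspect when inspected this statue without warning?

A

In B, the wh-phrase is extracted from inside an adjunct island (introduced by "when"), which blocks movement.
In A, the extraction path crosses only that-complement boundaries, which are transparent.
So A is grammatical.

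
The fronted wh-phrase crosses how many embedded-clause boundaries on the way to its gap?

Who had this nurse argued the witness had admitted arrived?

"who" is extracted from the subject of "arrived".
Boundaries crossed, outermost first: [Ø], [Ø] — 2 in total.

2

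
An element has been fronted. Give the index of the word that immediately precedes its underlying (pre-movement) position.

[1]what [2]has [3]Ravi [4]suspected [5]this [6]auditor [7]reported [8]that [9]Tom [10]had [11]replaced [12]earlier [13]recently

11

The displaced element is "what" (word 1).
It is linked across 2 clause boundaries (Ø → that).
It functions as the direct object of "replaced", so the gap sits immediately after word 11 ("replaced").
Base order: Ravi has suspected this auditor reported that Tom had replaced what earlier recently.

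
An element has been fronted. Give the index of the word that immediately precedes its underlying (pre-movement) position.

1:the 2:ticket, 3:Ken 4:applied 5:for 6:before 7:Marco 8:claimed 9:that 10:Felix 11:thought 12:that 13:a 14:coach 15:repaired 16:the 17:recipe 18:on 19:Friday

5

The displaced element is "the ticket" (word 2).
It functions as the object of the preposition "for" of "applied", so the gap sits immediately after word 5 ("for").
Base order: Ken applied for the ticket before Marco claimed that Felix thought that a coach repaired the recipe on Friday.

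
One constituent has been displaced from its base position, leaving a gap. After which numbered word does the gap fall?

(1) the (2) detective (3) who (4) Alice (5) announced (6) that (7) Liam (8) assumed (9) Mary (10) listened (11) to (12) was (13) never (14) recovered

The displaced element is "the detective" (word 2).
It is linked across 2 clause boundaries (that → Ø).
It functions as the object of the preposition "to" of "listened", so the gap sits immediately after word 11 ("to").
Base order: Alice announced that Liam assumed Mary listened to the detective.

11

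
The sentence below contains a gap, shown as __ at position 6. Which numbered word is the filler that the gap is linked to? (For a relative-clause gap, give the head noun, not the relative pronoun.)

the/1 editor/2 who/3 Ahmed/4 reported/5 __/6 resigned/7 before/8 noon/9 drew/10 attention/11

The gap at 6 is the subject of "resigned", inside a relative clause.
The relative pronoun is "who" (word 3); it is bound by the head noun immediately before it.
Its filler is the head noun "editor", at word 2.

2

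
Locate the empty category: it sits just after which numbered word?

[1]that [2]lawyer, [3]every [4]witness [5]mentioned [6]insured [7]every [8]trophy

The displaced element is "that lawyer" (word 2).
It is linked across 1 clause boundary (Ø).
It functions as the subject of "insured", so the gap sits immediately after word 5 ("mentioned").
Base order: Every witness mentioned that that lawyer insured every trophy.

5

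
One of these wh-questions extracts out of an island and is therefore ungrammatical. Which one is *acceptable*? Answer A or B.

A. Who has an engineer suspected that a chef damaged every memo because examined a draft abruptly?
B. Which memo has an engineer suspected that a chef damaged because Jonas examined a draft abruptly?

B

In A, the wh-phrase is extracted from inside an adjunct island (introduced by "because"), which blocks movement.
In B, the extraction path crosses only that-complement boundaries, which are transparent.
So B is grammatical.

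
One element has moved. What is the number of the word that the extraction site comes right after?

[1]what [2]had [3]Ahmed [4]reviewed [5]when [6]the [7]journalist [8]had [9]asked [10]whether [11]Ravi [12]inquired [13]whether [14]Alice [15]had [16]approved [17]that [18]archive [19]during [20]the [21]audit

The displaced element is "what" (word 1).
It functions as the direct object of "reviewed", so the gap sits immediately after word 4 ("reviewed").
Base order: Ahmed had reviewed what when the journalist had asked whether Ravi inquired whether Alice had approved that archive during the audit.

4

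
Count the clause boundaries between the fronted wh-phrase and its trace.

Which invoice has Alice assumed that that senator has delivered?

1

"which invoice" is extracted from the object of "delivered".
Boundaries crossed, outermost first: [that] — 1 in total.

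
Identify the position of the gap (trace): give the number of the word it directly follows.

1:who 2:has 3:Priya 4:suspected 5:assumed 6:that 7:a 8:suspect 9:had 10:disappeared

4

The displaced element is "who" (word 1).
It is linked across 1 clause boundary (Ø).
It functions as the subject of "assumed", so the gap sits immediately after word 4 ("suspected").
Base order: Priya has suspected that who assumed that a suspect had disappeared.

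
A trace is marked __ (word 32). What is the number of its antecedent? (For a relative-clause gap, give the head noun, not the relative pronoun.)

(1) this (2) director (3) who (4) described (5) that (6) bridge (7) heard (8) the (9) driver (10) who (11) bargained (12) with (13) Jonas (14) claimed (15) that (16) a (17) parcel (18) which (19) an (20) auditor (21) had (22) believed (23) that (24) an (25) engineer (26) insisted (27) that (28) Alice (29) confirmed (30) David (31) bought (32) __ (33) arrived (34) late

17

The gap at 32 is the object of "bought", inside a relative clause.
The relative pronoun is "which" (word 18); it is bound by the head noun immediately before it.
Its filler is the head noun "parcel", at word 17.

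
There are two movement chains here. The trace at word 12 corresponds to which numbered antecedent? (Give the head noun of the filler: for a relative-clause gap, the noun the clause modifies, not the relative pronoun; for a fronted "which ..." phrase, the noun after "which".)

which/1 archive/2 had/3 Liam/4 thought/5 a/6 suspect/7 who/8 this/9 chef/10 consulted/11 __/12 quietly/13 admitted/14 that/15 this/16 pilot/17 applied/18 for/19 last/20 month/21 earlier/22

7

The marked gap is inside the relative clause, the direct object of "consulted".
Its filler is the head noun "suspect" (via "who"), at word 7.
(The other dependency links word 2 to a gap after word 19.)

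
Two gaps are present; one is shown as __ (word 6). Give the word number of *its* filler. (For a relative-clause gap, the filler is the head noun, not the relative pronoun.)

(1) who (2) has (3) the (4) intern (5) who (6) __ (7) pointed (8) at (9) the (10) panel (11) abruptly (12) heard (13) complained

The marked gap is inside the relative clause, the subject of "pointed".
Its filler is the head noun "intern" (via "who"), at word 4.
(The other dependency links word 1 to a gap after word 12.)

4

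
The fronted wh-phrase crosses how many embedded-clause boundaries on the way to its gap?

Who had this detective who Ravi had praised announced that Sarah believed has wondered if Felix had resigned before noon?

2

"who" is extracted from the subject of "wondered".
Boundaries crossed, outermost first: [that], [Ø] — 2 in total.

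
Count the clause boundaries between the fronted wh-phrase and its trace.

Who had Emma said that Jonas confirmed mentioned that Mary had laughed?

"who" is extracted from the subject of "mentioned".
Boundaries crossed, outermost first: [that], [Ø] — 2 in total.

2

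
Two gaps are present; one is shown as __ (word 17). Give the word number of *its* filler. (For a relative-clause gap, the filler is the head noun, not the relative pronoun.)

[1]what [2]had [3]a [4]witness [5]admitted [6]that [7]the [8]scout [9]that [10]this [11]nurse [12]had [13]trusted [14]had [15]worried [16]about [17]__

1

The marked gap is the object of the preposition "about" of "worried".
Its filler is the fronted wh-phrase "what", at word 1.
(The other dependency links word 8 to a gap after word 13.)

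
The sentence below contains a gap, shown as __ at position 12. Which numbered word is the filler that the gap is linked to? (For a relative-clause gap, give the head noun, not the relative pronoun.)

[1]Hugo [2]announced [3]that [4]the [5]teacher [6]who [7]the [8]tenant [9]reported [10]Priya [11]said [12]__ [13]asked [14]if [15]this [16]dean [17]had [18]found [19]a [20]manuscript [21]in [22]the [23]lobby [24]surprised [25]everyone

The gap at 12 is the subject of "asked", inside a relative clause.
The relative pronoun is "who" (word 6); it is bound by the head noun immediately before it.
Its filler is the head noun "teacher", at word 5.

5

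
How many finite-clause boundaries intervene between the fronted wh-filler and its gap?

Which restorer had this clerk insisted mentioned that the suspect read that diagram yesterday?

"which restorer" is extracted from the subject of "mentioned".
Boundaries crossed, outermost first: [Ø] — 1 in total.

1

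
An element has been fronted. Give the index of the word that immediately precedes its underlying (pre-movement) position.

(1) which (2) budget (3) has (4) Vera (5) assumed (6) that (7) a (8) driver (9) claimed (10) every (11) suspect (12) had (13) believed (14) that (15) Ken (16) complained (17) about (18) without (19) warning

The displaced element is "which budget" (word 2).
It is linked across 3 clause boundaries (that → Ø → that).
It functions as the object of the preposition "about" of "complained", so the gap sits immediately after word 17 ("about").
Base order: Vera has assumed that a driver claimed every suspect had believed that Ken complained about which budget without warning.

17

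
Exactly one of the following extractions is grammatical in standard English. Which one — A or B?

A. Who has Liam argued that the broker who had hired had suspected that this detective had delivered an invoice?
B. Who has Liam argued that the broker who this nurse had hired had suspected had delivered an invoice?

In A, the wh-phrase is extracted from inside a complex-NP island (relative clause) (introduced by "who"), which blocks movement.
In B, the extraction path crosses only that-complement boundaries, which are transparent.
So B is grammatical.

B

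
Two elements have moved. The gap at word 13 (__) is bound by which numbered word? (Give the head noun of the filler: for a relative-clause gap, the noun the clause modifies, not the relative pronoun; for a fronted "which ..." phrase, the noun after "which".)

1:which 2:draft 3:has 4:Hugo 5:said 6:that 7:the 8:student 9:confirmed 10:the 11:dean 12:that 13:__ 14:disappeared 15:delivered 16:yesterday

The marked gap is inside the relative clause, the subject of "disappeared".
Its filler is the head noun "dean" (via "that"), at word 11.
(The other dependency links word 2 to a gap after word 15.)

11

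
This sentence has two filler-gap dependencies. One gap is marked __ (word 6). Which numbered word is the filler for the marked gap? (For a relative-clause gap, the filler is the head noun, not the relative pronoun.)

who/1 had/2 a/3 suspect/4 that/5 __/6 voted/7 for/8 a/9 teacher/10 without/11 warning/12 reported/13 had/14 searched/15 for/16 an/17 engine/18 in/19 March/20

The marked gap is inside the relative clause, the subject of "voted".
Its filler is the head noun "suspect" (via "that"), at word 4.
(The other dependency links word 1 to a gap after word 13.)

4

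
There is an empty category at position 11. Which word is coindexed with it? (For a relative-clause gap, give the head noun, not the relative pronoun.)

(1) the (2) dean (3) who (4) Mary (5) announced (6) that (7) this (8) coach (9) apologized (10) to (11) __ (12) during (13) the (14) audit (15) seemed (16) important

The gap at 11 is the prepositional object of "apologized", inside a relative clause.
The relative pronoun is "who" (word 3); it is bound by the head noun immediately before it.
Its filler is the head noun "dean", at word 2.

2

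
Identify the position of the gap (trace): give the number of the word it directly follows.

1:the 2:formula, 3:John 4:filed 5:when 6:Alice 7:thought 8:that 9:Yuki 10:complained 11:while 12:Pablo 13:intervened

The displaced element is "the formula" (word 2).
It functions as the direct object of "filed", so the gap sits immediately after word 4 ("filed").
Base order: John filed the formula when Alice thought that Yuki complained while Pablo intervened.

4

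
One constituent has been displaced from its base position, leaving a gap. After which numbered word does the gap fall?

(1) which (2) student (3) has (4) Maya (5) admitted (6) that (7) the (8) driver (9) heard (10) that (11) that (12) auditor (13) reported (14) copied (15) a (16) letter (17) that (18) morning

The displaced element is "which student" (word 2).
It is linked across 3 clause boundaries (that → that → Ø).
It functions as the subject of "copied", so the gap sits immediately after word 13 ("reported").
Base order: Maya has admitted that the driver heard that that auditor reported that which student copied a letter that morning.

13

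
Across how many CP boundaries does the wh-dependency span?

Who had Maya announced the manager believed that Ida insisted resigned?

3

"who" is extracted from the subject of "resigned".
Boundaries crossed, outermost first: [Ø], [that], [Ø] — 3 in total.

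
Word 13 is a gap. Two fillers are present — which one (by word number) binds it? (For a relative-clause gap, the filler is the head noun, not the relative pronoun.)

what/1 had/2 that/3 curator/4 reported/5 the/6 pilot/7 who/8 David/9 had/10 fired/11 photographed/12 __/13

The marked gap is the direct object of "photographed".
Its filler is the fronted wh-phrase "what", at word 1.
(The other dependency links word 7 to a gap after word 11.)

1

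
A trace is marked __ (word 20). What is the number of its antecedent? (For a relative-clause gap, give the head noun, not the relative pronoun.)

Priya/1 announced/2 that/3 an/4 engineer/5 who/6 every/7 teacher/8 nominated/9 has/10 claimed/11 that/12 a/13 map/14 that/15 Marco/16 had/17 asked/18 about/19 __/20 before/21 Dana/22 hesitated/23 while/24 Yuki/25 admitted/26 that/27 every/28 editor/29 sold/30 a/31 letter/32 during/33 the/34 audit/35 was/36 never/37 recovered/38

14

The gap at 20 is the prepositional object of "asked", inside a relative clause.
The relative pronoun is "that" (word 15); it is bound by the head noun immediately before it.
Its filler is the head noun "map", at word 14.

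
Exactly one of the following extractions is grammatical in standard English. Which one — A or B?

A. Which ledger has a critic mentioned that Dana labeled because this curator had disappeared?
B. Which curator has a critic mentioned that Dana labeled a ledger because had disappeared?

In B, the wh-phrase is extracted from inside an adjunct island (introduced by "because"), which blocks movement.
In A, the extraction path crosses only that-complement boundaries, which are transparent.
So A is grammatical.

A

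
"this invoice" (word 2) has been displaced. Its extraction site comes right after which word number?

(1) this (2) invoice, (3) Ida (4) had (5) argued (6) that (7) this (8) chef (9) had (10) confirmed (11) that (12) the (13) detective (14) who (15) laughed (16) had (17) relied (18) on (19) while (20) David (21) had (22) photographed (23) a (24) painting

18

The displaced element is "this invoice" (word 2).
It is linked across 2 clause boundaries (that → that).
It functions as the object of the preposition "on" of "relied", so the gap sits immediately after word 18 ("on").
Base order: Ida had argued that this chef had confirmed that the detective who laughed had relied on this invoice while David had photographed a painting.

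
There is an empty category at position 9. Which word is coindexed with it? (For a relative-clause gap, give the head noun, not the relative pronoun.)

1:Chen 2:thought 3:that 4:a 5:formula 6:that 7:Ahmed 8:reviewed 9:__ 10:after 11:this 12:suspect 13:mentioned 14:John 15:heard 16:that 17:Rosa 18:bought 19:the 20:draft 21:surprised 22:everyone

The gap at 9 is the object of "reviewed", inside a relative clause.
The relative pronoun is "that" (word 6); it is bound by the head noun immediately before it.
Its filler is the head noun "formula", at word 5.

5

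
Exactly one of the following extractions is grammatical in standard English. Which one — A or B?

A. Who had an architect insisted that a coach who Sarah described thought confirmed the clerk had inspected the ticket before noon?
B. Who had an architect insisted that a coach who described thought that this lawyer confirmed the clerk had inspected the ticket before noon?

In B, the wh-phrase is extracted from inside a complex-NP island (relative clause) (introduced by "who"), which blocks movement.
In A, the extraction path crosses only that-complement boundaries, which are transparent.
So A is grammatical.

A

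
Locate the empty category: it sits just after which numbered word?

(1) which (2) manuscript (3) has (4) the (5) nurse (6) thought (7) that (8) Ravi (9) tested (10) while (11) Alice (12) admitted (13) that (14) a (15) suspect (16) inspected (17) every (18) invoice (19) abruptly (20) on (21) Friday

9

The displaced element is "which manuscript" (word 2).
It is linked across 1 clause boundary (that).
It functions as the direct object of "tested", so the gap sits immediately after word 9 ("tested").
Base order: The nurse has thought that Ravi tested which manuscript while Alice admitted that a suspect inspected every invoice abruptly on Friday.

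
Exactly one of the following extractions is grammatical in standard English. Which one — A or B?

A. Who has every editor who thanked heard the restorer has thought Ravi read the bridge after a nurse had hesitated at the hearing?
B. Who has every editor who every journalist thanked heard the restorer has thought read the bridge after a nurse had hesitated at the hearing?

B

In A, the wh-phrase is extracted from inside a complex-NP island (relative clause) (introduced by "who"), which blocks movement.
In B, the extraction path crosses only that-complement boundaries, which are transparent.
So B is grammatical.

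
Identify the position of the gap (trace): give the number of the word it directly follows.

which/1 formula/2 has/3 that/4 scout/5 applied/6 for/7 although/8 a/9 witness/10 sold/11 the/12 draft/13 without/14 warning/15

The displaced element is "which formula" (word 2).
It functions as the object of the preposition "for" of "applied", so the gap sits immediately after word 7 ("for").
Base order: That scout has applied for which formula although a witness sold the draft without warning.

7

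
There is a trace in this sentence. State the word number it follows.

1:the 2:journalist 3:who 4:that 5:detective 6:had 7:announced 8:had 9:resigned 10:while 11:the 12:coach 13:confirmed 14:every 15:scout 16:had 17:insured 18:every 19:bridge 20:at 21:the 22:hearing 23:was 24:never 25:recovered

7

The displaced element is "the journalist" (word 2).
It is linked across 1 clause boundary (Ø).
It functions as the subject of "resigned", so the gap sits immediately after word 7 ("announced").
Base order: That detective had announced the journalist had resigned while the coach confirmed every scout had insured every bridge at the hearing.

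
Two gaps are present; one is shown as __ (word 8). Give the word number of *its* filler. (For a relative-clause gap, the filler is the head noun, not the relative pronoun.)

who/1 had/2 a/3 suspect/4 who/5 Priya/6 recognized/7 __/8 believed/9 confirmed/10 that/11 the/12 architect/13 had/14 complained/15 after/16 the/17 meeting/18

The marked gap is inside the relative clause, the direct object of "recognized".
Its filler is the head noun "suspect" (via "who"), at word 4.
(The other dependency links word 1 to a gap after word 9.)

4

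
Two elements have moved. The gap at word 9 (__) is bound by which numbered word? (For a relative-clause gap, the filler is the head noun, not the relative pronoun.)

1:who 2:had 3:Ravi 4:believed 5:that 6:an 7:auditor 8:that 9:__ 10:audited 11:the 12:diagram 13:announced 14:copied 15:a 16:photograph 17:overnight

7

The marked gap is inside the relative clause, the subject of "audited".
Its filler is the head noun "auditor" (via "that"), at word 7.
(The other dependency links word 1 to a gap after word 13.)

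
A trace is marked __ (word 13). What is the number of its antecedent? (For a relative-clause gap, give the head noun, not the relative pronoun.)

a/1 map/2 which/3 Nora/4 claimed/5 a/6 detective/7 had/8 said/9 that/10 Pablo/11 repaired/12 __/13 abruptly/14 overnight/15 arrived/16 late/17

The gap at 13 is the object of "repaired", inside a relative clause.
The relative pronoun is "which" (word 3); it is bound by the head noun immediately before it.
Its filler is the head noun "map", at word 2.

2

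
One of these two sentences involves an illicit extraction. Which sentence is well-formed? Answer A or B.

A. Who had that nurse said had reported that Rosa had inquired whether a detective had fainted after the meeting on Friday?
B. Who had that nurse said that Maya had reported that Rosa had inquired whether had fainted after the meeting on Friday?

In B, the wh-phrase is extracted from inside a wh-island (introduced by "whether"), which blocks movement.
In A, the extraction path crosses only that-complement boundaries, which are transparent.
So A is grammatical.

A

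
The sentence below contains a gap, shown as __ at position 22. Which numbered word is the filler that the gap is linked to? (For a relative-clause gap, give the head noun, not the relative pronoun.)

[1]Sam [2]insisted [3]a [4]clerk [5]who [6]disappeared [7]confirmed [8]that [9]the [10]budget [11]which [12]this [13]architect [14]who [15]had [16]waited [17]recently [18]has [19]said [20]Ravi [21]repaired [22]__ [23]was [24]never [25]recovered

10

The gap at 22 is the object of "repaired", inside a relative clause.
The relative pronoun is "which" (word 11); it is bound by the head noun immediately before it.
Its filler is the head noun "budget", at word 10.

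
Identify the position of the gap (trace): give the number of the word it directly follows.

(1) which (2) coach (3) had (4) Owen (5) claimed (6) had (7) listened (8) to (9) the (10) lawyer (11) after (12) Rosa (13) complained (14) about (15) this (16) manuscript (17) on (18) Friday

5

The displaced element is "which coach" (word 2).
It is linked across 1 clause boundary (Ø).
It functions as the subject of "listened", so the gap sits immediately after word 5 ("claimed").
Base order: Owen had claimed that which coach had listened to the lawyer after Rosa complained about this manuscript on Friday.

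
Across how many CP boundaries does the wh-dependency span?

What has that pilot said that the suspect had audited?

1

"what" is extracted from the object of "audited".
Boundaries crossed, outermost first: [that] — 1 in total.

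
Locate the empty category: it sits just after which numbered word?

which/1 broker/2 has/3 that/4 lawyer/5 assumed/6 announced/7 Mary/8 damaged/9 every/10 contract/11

6

The displaced element is "which broker" (word 2).
It is linked across 1 clause boundary (Ø).
It functions as the subject of "announced", so the gap sits immediately after word 6 ("assumed").
Base order: That lawyer has assumed that which broker announced Mary damaged every contract.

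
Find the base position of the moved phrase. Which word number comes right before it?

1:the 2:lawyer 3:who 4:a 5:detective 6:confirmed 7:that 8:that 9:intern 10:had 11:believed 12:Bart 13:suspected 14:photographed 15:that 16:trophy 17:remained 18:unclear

The displaced element is "the lawyer" (word 2).
It is linked across 3 clause boundaries (that → Ø → Ø).
It functions as the subject of "photographed", so the gap sits immediately after word 13 ("suspected").
Base order: A detective confirmed that that intern had believed Bart suspected that the lawyer photographed that trophy.

13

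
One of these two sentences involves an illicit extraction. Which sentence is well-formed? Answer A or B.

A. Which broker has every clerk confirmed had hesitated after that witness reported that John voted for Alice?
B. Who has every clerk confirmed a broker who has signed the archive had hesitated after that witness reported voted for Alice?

In B, the wh-phrase is extracted from inside an adjunct island (introduced by "after"), which blocks movement.
In A, the extraction path crosses only that-complement boundaries, which are transparent.
So A is grammatical.

A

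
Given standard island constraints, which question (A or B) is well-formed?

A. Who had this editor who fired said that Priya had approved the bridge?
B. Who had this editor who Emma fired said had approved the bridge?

In A, the wh-phrase is extracted from inside a complex-NP island (relative clause) (introduced by "who"), which blocks movement.
In B, the extraction path crosses only that-complement boundaries, which are transparent.
So B is grammatical.

B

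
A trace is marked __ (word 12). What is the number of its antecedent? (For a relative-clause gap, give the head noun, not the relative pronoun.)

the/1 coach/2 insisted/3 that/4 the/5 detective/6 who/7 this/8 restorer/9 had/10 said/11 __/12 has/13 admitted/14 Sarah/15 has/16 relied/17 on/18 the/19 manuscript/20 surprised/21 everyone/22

6

The gap at 12 is the subject of "admitted", inside a relative clause.
The relative pronoun is "who" (word 7); it is bound by the head noun immediately before it.
Its filler is the head noun "detective", at word 6.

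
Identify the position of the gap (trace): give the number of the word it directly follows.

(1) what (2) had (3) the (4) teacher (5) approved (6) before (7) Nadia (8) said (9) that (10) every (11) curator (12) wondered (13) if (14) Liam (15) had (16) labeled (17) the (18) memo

5

The displaced element is "what" (word 1).
It functions as the direct object of "approved", so the gap sits immediately after word 5 ("approved").
Base order: The teacher had approved what before Nadia said that every curator wondered if Liam had labeled the memo.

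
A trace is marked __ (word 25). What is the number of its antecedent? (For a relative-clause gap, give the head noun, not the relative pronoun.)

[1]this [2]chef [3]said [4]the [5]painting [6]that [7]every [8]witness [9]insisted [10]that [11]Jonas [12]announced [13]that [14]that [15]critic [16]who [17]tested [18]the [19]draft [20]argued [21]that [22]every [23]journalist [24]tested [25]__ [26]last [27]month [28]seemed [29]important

The gap at 25 is the object of "tested", inside a relative clause.
The relative pronoun is "that" (word 6); it is bound by the head noun immediately before it.
Its filler is the head noun "painting", at word 5.

5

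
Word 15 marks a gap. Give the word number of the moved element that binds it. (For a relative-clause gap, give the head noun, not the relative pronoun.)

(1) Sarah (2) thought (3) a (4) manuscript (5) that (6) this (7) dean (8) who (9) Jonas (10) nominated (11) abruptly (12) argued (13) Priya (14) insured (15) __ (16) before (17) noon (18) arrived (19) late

4

The gap at 15 is the object of "insured", inside a relative clause.
The relative pronoun is "that" (word 5); it is bound by the head noun immediately before it.
Its filler is the head noun "manuscript", at word 4.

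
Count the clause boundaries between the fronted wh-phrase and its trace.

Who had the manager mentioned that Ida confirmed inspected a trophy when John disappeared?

2

"who" is extracted from the subject of "inspected".
Boundaries crossed, outermost first: [that], [Ø] — 2 in total.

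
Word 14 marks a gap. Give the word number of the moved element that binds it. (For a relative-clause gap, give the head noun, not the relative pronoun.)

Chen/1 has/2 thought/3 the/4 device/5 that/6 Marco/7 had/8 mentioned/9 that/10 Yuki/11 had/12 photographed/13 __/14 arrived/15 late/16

The gap at 14 is the object of "photographed", inside a relative clause.
The relative pronoun is "that" (word 6); it is bound by the head noun immediately before it.
Its filler is the head noun "device", at word 5.

5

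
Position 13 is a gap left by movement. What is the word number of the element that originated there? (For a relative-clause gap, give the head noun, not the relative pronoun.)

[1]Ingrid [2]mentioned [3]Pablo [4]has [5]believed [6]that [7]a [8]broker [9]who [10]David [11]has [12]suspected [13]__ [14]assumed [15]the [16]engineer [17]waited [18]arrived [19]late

8

The gap at 13 is the subject of "assumed", inside a relative clause.
The relative pronoun is "who" (word 9); it is bound by the head noun immediately before it.
Its filler is the head noun "broker", at word 8.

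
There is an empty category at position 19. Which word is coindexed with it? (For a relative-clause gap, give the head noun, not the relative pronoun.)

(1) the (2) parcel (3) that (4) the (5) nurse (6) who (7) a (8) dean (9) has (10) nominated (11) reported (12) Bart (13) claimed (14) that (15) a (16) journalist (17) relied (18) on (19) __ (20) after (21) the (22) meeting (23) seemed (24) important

The gap at 19 is the prepositional object of "relied", inside a relative clause.
The relative pronoun is "that" (word 3); it is bound by the head noun immediately before it.
Its filler is the head noun "parcel", at word 2.

2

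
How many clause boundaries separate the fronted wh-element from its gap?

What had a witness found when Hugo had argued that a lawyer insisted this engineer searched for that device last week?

"what" originates inside the matrix clause — no clause boundary is crossed.

0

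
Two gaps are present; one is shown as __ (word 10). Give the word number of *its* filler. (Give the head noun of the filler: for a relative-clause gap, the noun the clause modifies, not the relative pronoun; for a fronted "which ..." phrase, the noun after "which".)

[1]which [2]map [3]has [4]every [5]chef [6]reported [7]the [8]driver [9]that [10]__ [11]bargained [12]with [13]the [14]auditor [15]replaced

8

The marked gap is inside the relative clause, the subject of "bargained".
Its filler is the head noun "driver" (via "that"), at word 8.
(The other dependency links word 2 to a gap after word 15.)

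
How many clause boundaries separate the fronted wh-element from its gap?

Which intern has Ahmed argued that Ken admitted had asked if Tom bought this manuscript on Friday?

"which intern" is extracted from the subject of "asked".
Boundaries crossed, outermost first: [that], [Ø] — 2 in total.

2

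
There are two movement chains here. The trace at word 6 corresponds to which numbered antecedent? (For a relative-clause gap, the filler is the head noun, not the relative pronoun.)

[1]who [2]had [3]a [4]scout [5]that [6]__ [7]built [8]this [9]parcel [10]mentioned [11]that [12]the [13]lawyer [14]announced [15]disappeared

The marked gap is inside the relative clause, the subject of "built".
Its filler is the head noun "scout" (via "that"), at word 4.
(The other dependency links word 1 to a gap after word 14.)

4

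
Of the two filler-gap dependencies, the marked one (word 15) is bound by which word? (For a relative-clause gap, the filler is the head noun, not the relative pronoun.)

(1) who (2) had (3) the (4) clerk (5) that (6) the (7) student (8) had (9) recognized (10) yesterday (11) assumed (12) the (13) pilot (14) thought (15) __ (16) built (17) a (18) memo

1

The marked gap is the subject of "built".
Its filler is the fronted wh-phrase "who", at word 1.
(The other dependency links word 4 to a gap after word 9.)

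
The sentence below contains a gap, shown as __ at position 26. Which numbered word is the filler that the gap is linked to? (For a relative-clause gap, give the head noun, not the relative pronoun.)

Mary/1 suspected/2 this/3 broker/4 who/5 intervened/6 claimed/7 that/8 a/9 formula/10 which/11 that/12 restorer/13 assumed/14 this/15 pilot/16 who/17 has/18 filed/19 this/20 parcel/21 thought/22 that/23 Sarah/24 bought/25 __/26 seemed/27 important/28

10

The gap at 26 is the object of "bought", inside a relative clause.
The relative pronoun is "which" (word 11); it is bound by the head noun immediately before it.
Its filler is the head noun "formula", at word 10.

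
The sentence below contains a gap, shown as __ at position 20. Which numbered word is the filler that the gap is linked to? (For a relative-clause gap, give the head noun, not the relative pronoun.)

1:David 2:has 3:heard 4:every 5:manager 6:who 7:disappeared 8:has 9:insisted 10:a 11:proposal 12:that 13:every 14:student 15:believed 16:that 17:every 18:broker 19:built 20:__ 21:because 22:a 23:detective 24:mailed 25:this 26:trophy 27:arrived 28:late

11

The gap at 20 is the object of "built", inside a relative clause.
The relative pronoun is "that" (word 12); it is bound by the head noun immediately before it.
Its filler is the head noun "proposal", at word 11.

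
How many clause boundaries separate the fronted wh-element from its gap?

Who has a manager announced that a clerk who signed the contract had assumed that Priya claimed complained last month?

"who" is extracted from the subject of "complained".
Boundaries crossed, outermost first: [that], [that], [Ø] — 3 in total.

3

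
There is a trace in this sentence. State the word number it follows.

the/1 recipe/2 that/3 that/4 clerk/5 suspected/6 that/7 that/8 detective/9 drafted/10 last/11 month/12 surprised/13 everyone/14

10

The displaced element is "the recipe" (word 2).
It is linked across 1 clause boundary (that).
It functions as the direct object of "drafted", so the gap sits immediately after word 10 ("drafted").
Base order: That clerk suspected that that detective drafted the recipe last month.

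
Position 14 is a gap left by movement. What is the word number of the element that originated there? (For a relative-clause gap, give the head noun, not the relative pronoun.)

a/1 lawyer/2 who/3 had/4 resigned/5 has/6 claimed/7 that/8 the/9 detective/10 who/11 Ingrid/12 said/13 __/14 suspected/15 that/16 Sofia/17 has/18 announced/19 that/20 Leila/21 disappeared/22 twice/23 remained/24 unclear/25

The gap at 14 is the subject of "suspected", inside a relative clause.
The relative pronoun is "who" (word 11); it is bound by the head noun immediately before it.
Its filler is the head noun "detective", at word 10.

10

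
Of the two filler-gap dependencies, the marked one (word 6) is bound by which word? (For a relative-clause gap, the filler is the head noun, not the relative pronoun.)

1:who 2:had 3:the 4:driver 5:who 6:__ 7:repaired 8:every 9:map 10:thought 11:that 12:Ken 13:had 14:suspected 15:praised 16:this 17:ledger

The marked gap is inside the relative clause, the subject of "repaired".
Its filler is the head noun "driver" (via "who"), at word 4.
(The other dependency links word 1 to a gap after word 14.)

4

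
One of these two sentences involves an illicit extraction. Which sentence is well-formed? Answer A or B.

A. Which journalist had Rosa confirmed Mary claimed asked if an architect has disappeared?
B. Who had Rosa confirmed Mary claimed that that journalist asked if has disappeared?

In B, the wh-phrase is extracted from inside a wh-island (introduced by "if"), which blocks movement.
In A, the extraction path crosses only that-complement boundaries, which are transparent.
So A is grammatical.

A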